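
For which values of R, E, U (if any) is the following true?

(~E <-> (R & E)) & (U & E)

R=F, E=T, U=T

  ~E <-> (R & E) = True
    ~E = False
    R & E = False
  U & E = True
Both conjuncts True, so the formula holds.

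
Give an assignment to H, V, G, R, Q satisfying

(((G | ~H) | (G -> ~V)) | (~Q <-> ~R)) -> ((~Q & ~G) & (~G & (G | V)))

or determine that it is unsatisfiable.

H = True; V = True; G = False; R = False; Q = False

  (((G | ~H) | (G -> ~V)) | (~Q <-> ~R)) -> ((~Q & ~G) & (~G & (G | V))) = True
    ((G | ~H) | (G -> ~V)) | (~Q <-> ~R) = True
      (G | ~H) | (G -> ~V) = True
        G | ~H = False
          ~H = False
        G -> ~V = True
          ~V = False
      ~Q <-> ~R = True
        ~Q = True
        ~R = True
    (~Q & ~G) & (~G & (G | V)) = True
      ~Q & ~G = True
        ~Q = True
        ~G = True
      ~G & (G | V) = True
        ~G = True
        G | V = True
The formula evaluates to True.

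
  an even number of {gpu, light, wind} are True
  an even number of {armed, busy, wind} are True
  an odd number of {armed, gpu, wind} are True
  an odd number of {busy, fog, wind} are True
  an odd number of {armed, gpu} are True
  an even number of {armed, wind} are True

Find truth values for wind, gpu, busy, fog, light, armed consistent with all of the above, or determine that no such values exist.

wind = False, gpu = True, busy = False, fog = True, light = True, armed = False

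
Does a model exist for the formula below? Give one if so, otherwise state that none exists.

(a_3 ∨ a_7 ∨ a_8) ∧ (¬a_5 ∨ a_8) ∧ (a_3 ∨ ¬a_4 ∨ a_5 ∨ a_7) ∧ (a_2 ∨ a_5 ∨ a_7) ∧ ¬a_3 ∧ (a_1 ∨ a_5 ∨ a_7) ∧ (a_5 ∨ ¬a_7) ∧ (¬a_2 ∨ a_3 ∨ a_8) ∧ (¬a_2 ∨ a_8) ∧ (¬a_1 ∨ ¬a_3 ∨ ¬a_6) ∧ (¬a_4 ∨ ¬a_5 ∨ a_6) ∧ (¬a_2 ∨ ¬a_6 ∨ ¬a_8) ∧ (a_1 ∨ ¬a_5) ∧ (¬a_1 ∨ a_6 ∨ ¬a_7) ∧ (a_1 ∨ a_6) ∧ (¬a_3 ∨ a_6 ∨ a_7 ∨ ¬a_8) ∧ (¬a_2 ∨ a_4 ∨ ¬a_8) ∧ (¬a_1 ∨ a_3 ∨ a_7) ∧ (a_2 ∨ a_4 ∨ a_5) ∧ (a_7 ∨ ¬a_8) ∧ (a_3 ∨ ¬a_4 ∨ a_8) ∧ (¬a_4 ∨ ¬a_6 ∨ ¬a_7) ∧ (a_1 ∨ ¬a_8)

a_1: True, a_2: False, a_3: False, a_4: False, a_5: True, a_6: True, a_7: True, a_8: True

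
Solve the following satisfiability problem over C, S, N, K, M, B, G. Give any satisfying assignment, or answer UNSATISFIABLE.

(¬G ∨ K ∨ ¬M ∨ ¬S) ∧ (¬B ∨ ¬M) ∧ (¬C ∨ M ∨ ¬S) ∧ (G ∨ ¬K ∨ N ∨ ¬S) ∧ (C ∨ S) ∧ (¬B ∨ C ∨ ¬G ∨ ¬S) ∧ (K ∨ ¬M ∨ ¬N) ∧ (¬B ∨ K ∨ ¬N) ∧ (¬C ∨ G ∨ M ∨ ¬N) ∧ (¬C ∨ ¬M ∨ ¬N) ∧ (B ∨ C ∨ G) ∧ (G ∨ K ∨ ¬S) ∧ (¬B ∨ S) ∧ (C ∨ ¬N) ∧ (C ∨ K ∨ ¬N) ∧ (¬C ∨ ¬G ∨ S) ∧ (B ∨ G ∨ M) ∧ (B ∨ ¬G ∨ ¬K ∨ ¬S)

Set C = False.
  then (C ∨ S) forces S = True.
  then (C ∨ ¬N) forces N = False.
Set K = False.
  then (G ∨ K ∨ ¬S) forces G = True.
  then (¬G ∨ K ∨ ¬M ∨ ¬S) forces M = False.
  then (¬B ∨ C ∨ ¬G ∨ ¬S) forces B = False.
All clauses satisfied.

C = False, S = True, N = False, K = False, M = False, B = False, G = True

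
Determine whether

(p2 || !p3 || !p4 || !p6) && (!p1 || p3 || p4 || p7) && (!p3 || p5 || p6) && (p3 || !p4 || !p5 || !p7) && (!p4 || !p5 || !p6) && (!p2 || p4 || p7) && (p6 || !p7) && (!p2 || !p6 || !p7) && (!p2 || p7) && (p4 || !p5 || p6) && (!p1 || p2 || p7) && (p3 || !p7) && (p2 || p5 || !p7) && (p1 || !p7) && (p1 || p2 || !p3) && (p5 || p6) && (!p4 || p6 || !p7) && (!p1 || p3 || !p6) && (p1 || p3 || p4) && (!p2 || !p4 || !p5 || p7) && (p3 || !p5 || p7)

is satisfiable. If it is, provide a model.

p1 = False, p2 = False, p3 = False, p4 = True, p5 = False, p6 = True, p7 = False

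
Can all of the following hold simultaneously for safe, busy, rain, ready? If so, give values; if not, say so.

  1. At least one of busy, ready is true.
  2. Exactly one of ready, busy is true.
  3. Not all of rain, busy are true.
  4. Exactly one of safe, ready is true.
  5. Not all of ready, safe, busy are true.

safe = True, busy = True, rain = False, ready = False

  (1) {busy, ready}: 1 true — at least one ✓
  (2) {ready, busy}: 1 true — exactly one ✓
  (3) {rain, busy}: 1/2 true — not all ✓
  (4) {safe, ready}: 1 true — exactly one ✓
  (5) {ready, safe, busy}: 2/3 true — not all ✓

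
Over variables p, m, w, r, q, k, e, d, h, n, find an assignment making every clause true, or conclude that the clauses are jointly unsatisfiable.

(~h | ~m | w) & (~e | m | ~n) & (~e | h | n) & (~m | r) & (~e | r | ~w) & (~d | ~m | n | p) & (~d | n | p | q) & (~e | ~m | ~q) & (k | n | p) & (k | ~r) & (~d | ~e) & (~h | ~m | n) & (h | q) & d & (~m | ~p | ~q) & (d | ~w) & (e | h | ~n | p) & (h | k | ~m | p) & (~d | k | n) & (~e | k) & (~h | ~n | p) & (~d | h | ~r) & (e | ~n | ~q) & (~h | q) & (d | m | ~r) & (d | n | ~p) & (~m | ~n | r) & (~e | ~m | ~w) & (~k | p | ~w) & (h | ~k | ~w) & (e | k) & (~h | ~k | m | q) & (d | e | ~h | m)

Unit clause (d) forces d = True.
In (~d | ~e) only ~e is left, so e = False.
In (e | k) only k is left, so k = True.
Set p = False.
  then (~k | p | ~w) forces w = False.
Try m = True:
  (~h | ~m | w) forces h = False.
  (~m | r) forces r = True.
  clause (~d | h | ~r) is falsified — backtrack.
So m = False.
Set r = True.
  then (~d | h | ~r) forces h = True.
  then (~h | q) forces q = True.
  then (~h | ~n | p) forces n = False.
All clauses satisfied.

p: False, m: False, w: False, r: True, q: True, k: True, e: False, d: True, h: True, n: False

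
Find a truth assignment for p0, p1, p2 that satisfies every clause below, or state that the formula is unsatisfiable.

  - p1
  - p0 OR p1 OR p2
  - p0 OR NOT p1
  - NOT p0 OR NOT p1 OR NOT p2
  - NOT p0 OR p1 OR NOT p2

p0 = True, p1 = True, p2 = False

Unit clause (p1) forces p1 = True.
In (p0 OR NOT p1) only p0 is left, so p0 = True.
In (NOT p0 OR NOT p1 OR NOT p2) only NOT p2 is left, so p2 = False.
Check each clause:
  (p1): p1 holds.
  (p0 OR p1 OR p2): p0 holds.
  (p0 OR NOT p1): p0 holds.
  (NOT p0 OR NOT p1 OR NOT p2): NOT p2 holds.
  (NOT p0 OR p1 OR NOT p2): p1 holds.
All clauses satisfied.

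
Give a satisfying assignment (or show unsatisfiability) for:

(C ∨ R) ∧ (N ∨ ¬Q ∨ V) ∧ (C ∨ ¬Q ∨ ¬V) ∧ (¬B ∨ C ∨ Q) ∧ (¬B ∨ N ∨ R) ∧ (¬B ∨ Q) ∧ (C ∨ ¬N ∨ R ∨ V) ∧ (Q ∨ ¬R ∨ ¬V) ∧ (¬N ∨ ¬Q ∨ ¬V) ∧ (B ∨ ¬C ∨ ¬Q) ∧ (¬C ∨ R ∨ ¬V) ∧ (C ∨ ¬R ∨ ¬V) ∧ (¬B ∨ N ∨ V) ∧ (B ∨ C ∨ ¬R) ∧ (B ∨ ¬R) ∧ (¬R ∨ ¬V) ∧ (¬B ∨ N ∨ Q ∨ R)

C: False; Q: True; R: True; V: False; B: True; N: True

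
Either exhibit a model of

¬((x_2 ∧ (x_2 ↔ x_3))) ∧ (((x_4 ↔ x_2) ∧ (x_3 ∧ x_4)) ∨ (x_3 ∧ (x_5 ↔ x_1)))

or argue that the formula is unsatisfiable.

x_1: True, x_2: False, x_3: True, x_4: True, x_5: True

  ¬((x_2 ∧ (x_2 ↔ x_3))) = True
    x_2 ∧ (x_2 ↔ x_3) = False
      x_2 ↔ x_3 = False
  ((x_4 ↔ x_2) ∧ (x_3 ∧ x_4)) ∨ (x_3 ∧ (x_5 ↔ x_1)) = True
    (x_4 ↔ x_2) ∧ (x_3 ∧ x_4) = False
      x_4 ↔ x_2 = False
      x_3 ∧ x_4 = True
    x_3 ∧ (x_5 ↔ x_1) = True
      x_5 ↔ x_1 = True
Both conjuncts True, so the formula holds.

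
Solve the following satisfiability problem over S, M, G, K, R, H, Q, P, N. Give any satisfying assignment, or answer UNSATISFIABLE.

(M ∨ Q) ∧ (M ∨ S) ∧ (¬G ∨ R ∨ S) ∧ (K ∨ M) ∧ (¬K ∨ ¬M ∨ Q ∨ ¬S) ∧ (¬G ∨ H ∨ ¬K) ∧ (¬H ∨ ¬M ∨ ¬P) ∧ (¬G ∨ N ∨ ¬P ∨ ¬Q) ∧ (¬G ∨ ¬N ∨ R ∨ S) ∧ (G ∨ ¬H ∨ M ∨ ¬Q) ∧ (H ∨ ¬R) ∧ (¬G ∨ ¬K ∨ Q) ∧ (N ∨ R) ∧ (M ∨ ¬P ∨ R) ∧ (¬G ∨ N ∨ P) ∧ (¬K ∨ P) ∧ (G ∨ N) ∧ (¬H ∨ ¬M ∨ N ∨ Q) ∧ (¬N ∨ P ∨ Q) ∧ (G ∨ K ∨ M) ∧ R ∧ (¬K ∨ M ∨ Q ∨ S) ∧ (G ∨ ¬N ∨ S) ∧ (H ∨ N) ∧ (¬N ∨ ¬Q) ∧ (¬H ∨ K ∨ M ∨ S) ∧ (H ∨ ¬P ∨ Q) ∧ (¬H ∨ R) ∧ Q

Unsatisfiable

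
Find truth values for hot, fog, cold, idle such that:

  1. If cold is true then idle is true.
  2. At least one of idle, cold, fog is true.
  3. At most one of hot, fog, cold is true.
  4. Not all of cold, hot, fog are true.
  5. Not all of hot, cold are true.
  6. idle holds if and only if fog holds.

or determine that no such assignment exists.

hot = False, fog = True, cold = False, idle = True

  (1) cold=F ⇒ idle: vacuous ✓
  (2) {idle, cold, fog}: 2 true — at least one ✓
  (3) {hot, fog, cold}: 1 true — at most one ✓
  (4) {cold, hot, fog}: 1/3 true — not all ✓
  (5) {hot, cold}: 0/2 true — not all ✓
  (6) idle=T, fog=T — same ✓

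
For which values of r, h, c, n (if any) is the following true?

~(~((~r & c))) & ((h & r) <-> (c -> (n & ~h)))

r: False, h: True, c: True, n: False

  ~(~((~r & c))) = True
    ~((~r & c)) = False
      ~r & c = True
        ~r = True
  (h & r) <-> (c -> (n & ~h)) = True
    h & r = False
    c -> (n & ~h) = False
      n & ~h = False
        ~h = False
Both conjuncts True, so the formula holds.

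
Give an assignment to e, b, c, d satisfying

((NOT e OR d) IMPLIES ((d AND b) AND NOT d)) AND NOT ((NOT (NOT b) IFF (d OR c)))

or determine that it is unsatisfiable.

e = True, b = True, c = False, d = False

  (NOT e OR d) IMPLIES ((d AND b) AND NOT d) = True
    NOT e OR d = False
      NOT e = False
    (d AND b) AND NOT d = False
      d AND b = False
      NOT d = True
  NOT ((NOT (NOT b) IFF (d OR c))) = True
    NOT (NOT b) IFF (d OR c) = False
      NOT (NOT b) = True
        NOT b = False
      d OR c = False
Both conjuncts True, so the formula holds.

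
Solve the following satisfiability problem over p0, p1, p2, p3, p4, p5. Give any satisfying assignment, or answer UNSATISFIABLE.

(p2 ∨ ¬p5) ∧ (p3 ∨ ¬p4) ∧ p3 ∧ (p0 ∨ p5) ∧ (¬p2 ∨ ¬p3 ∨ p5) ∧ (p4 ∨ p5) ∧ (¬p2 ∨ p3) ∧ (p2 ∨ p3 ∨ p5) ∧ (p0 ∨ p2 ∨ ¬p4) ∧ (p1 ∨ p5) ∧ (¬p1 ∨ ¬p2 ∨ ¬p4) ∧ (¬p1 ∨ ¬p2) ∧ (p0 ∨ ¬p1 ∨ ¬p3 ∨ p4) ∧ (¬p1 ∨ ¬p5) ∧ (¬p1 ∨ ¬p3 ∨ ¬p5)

p0=F; p1=F; p2=T; p3=T; p4=F; p5=T

Unit clause (p3) forces p3 = True.
Set p0 = False.
  then (p0 ∨ p5) forces p5 = True.
  then (¬p1 ∨ ¬p5) forces p1 = False.
  then (p2 ∨ ¬p5) forces p2 = True.
Set p4 = False.
All clauses satisfied.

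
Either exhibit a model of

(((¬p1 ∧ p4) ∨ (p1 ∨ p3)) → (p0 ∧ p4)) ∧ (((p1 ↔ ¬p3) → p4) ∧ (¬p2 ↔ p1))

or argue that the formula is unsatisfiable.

p0 = True, p1 = False, p2 = True, p3 = False, p4 = True

  ((¬p1 ∧ p4) ∨ (p1 ∨ p3)) → (p0 ∧ p4) = True
    (¬p1 ∧ p4) ∨ (p1 ∨ p3) = True
      ¬p1 ∧ p4 = True
        ¬p1 = True
      p1 ∨ p3 = False
    p0 ∧ p4 = True
  ((p1 ↔ ¬p3) → p4) ∧ (¬p2 ↔ p1) = True
    (p1 ↔ ¬p3) → p4 = True
      p1 ↔ ¬p3 = False
        ¬p3 = True
    ¬p2 ↔ p1 = True
      ¬p2 = False
Both conjuncts True, so the formula holds.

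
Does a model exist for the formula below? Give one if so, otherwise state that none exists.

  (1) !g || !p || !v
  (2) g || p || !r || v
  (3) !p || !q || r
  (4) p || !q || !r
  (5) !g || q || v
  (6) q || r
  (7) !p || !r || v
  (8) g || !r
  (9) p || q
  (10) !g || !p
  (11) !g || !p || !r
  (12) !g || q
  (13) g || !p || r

v=T, r=F, g=T, p=F, q=T

Set v = True.
Try r = True:
  (g || !r) forces g = True.
  (!g || !p || !v) forces p = False.
  (p || !q || !r) forces q = False.
  clause (p || q) is falsified — backtrack.
So r = False.
  then (q || r) forces q = True.
  then (!p || !q || r) forces p = False.
Set g = True.
All clauses satisfied.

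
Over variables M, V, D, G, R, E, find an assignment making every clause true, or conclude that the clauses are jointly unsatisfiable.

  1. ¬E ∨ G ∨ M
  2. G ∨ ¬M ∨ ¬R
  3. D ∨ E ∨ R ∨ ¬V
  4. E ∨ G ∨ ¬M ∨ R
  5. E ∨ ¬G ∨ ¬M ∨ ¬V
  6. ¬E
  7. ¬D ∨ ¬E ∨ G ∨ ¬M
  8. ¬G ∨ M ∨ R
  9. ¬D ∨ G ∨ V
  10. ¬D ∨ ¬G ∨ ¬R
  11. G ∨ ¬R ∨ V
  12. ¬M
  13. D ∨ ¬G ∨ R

Unit clause (¬E) forces E = False.
Unit clause (¬M) forces M = False.
Set V = True.
Set D = False.
  then (D ∨ E ∨ R ∨ ¬V) forces R = True.
Set G = True.
All clauses satisfied.

M = False; V = True; D = False; G = True; R = True; E = False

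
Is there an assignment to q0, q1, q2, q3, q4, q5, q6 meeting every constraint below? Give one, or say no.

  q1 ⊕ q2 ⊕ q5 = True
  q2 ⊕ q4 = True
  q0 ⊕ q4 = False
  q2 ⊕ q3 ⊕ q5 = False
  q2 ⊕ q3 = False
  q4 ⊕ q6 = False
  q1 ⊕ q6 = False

q0=T, q1=T, q2=F, q3=F, q4=T, q5=F, q6=T

q1 ⊕ q2 ⊕ q5 = T ⊕ F ⊕ F = True ✓
q2 ⊕ q4 = F ⊕ T = True ✓
q0 ⊕ q4 = T ⊕ T = False ✓
q2 ⊕ q3 ⊕ q5 = F ⊕ F ⊕ F = False ✓
q2 ⊕ q3 = F ⊕ F = False ✓
q4 ⊕ q6 = T ⊕ T = False ✓
q1 ⊕ q6 = T ⊕ T = False ✓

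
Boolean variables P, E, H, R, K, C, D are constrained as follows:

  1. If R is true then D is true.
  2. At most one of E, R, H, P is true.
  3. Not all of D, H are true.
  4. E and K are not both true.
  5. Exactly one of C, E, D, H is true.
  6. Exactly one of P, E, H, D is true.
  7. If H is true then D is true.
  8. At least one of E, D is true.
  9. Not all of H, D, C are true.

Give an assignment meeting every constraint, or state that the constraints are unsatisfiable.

P = False, E = True, H = False, R = False, K = False, C = False, D = False

  (1) R=F ⇒ D: vacuous ✓
  (2) {E, R, H, P}: 1 true — at most one ✓
  (3) {D, H}: 0/2 true — not all ✓
  (4) E=T, K=F — not both ✓
  (5) {C, E, D, H}: 1 true — exactly one ✓
  (6) {P, E, H, D}: 1 true — exactly one ✓
  (7) H=F ⇒ D: vacuous ✓
  (8) {E, D}: 1 true — at least one ✓
  (9) {H, D, C}: 0/3 true — not all ✓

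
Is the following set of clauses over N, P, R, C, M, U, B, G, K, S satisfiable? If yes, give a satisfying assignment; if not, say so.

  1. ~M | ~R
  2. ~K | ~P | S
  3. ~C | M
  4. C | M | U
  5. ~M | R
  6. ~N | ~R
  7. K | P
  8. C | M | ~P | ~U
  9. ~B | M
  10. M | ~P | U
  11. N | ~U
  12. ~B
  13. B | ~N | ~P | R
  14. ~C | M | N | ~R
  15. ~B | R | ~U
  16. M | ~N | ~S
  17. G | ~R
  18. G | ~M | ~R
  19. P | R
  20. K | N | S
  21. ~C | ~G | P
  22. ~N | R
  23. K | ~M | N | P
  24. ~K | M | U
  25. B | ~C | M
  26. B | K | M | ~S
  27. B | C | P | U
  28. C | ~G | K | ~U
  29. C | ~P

Unsatisfiable

Case R = True:
  (~M | ~R) forces M = False.
  (~C | M) forces C = False.
  (C | M | U) forces U = True.
  (~N | ~R) forces N = False.
  Clause (N | ~U) is falsified — contradiction.
Case R = False:
  (~M | R) forces M = False.
  (~C | M) forces C = False.
  (C | M | U) forces U = True.
  (C | M | ~P | ~U) forces P = False.
  Clause (P | R) is falsified — contradiction.
Both cases fail, so the formula is unsatisfiable.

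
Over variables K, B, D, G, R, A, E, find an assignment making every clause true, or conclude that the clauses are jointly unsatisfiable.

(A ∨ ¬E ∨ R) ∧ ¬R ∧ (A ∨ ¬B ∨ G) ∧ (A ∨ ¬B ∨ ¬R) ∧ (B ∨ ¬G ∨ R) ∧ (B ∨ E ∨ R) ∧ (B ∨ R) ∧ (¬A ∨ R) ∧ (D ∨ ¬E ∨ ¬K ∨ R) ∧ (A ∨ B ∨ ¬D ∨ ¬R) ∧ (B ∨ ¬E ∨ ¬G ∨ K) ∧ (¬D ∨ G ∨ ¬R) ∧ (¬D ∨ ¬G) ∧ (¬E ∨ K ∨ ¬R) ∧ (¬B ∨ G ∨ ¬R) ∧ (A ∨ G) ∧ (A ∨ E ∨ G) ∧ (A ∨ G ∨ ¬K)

Unit clause (¬R) forces R = False.
In (B ∨ R) only B is left, so B = True.
In (¬A ∨ R) only ¬A is left, so A = False.
In (A ∨ G) only G is left, so G = True.
In (A ∨ ¬E ∨ R) only ¬E is left, so E = False.
In (¬D ∨ ¬G) only ¬D is left, so D = False.
Set K = True.
All clauses satisfied.

K: True; B: True; D: False; G: True; R: False; A: False; E: False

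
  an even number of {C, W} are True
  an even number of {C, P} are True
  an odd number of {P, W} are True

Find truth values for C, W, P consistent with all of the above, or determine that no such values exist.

Adding constraints 1, 2, 3 mod 2: every variable appears an even number of times on the left, so the left side is 0.
But the right sides sum to 1 (mod 2). 0 ≠ 1 — the system is inconsistent.

Unsatisfiable — no assignment works.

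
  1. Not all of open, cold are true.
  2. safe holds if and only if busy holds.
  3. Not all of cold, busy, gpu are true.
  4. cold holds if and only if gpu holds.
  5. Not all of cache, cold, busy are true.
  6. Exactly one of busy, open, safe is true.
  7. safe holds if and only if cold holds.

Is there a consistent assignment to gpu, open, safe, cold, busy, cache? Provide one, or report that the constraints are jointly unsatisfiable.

gpu: False; open: True; safe: False; cold: False; busy: False; cache: False

  (1) {open, cold}: 1/2 true — not all ✓
  (2) safe=F, busy=F — same ✓
  (3) {cold, busy, gpu}: 0/3 true — not all ✓
  (4) cold=F, gpu=F — same ✓
  (5) {cache, cold, busy}: 0/3 true — not all ✓
  (6) {busy, open, safe}: 1 true — exactly one ✓
  (7) safe=F, cold=F — same ✓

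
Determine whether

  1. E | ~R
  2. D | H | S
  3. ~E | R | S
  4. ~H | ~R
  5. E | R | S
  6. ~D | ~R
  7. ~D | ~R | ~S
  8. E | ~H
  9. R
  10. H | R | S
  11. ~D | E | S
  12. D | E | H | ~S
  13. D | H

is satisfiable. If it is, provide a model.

Unsatisfiable — no assignment works.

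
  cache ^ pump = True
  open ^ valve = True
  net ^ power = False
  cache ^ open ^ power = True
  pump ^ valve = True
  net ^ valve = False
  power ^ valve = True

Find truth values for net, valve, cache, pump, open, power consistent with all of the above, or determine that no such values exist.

The formula is unsatisfiable.

Adding constraints 3, 6, 7 mod 2: every variable appears an even number of times on the left, so the left side is 0.
But the right sides sum to 1 (mod 2). 0 ≠ 1 — the system is inconsistent.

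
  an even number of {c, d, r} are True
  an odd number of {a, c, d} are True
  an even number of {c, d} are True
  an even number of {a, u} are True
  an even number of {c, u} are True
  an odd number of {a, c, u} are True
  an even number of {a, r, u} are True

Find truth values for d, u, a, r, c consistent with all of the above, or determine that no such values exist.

d: True, u: True, a: True, r: False, c: True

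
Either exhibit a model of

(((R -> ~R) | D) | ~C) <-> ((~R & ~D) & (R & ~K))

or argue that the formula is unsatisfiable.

C=T; K=F; D=F; R=T

  (((R -> ~R) | D) | ~C) <-> ((~R & ~D) & (R & ~K)) = True
    ((R -> ~R) | D) | ~C = False
      (R -> ~R) | D = False
        R -> ~R = False
          ~R = False
      ~C = False
    (~R & ~D) & (R & ~K) = False
      ~R & ~D = False
        ~R = False
        ~D = True
      R & ~K = True
        ~K = True
The formula evaluates to True.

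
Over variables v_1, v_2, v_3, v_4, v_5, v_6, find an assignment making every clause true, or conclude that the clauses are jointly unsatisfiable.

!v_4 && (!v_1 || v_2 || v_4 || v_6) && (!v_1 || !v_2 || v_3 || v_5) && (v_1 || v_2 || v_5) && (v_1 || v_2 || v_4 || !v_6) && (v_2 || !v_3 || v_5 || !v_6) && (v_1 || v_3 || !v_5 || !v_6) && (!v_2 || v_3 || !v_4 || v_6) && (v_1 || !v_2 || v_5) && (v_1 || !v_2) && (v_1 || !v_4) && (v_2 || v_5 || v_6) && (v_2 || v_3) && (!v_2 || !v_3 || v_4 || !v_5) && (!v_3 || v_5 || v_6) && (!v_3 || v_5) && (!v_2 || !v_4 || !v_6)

v_1 = True, v_2 = True, v_3 = False, v_4 = False, v_5 = True, v_6 = True

Unit clause (!v_4) forces v_4 = False.
Set v_1 = True.
Set v_2 = True.
Set v_3 = False.
  then (!v_1 || !v_2 || v_3 || v_5) forces v_5 = True.
Set v_6 = True.
All clauses satisfied.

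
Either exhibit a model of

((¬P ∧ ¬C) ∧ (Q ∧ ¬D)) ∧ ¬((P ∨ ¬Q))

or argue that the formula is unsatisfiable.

Q = True, D = False, C = False, P = False

  (¬P ∧ ¬C) ∧ (Q ∧ ¬D) = True
    ¬P ∧ ¬C = True
      ¬P = True
      ¬C = True
    Q ∧ ¬D = True
      ¬D = True
  ¬((P ∨ ¬Q)) = True
    P ∨ ¬Q = False
      ¬Q = False
Both conjuncts True, so the formula holds.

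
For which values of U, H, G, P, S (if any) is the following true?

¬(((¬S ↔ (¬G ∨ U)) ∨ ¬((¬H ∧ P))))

U = True; H = False; G = False; P = True; S = True

  ¬(((¬S ↔ (¬G ∨ U)) ∨ ¬((¬H ∧ P)))) = True
    (¬S ↔ (¬G ∨ U)) ∨ ¬((¬H ∧ P)) = False
      ¬S ↔ (¬G ∨ U) = False
        ¬S = False
        ¬G ∨ U = True
          ¬G = True
      ¬((¬H ∧ P)) = False
        ¬H ∧ P = True
          ¬H = True
The formula evaluates to True.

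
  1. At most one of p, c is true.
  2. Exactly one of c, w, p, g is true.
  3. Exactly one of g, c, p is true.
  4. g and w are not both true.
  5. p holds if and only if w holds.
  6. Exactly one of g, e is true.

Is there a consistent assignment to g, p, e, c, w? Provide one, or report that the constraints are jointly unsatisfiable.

g = False, p = False, e = True, c = True, w = False

  (1) {p, c}: 1 true — at most one ✓
  (2) {c, w, p, g}: 1 true — exactly one ✓
  (3) {g, c, p}: 1 true — exactly one ✓
  (4) g=F, w=F — not both ✓
  (5) p=F, w=F — same ✓
  (6) {g, e}: 1 true — exactly one ✓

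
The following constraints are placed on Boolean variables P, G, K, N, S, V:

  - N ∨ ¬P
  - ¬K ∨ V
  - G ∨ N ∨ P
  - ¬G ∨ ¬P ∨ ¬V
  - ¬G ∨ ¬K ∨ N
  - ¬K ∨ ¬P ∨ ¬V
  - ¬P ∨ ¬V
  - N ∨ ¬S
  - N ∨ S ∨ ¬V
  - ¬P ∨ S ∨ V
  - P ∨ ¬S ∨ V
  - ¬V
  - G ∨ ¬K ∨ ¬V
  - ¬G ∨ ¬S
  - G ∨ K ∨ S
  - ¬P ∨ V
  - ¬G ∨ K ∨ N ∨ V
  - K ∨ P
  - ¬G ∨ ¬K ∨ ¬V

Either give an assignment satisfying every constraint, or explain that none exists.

Unsatisfiable — no assignment works.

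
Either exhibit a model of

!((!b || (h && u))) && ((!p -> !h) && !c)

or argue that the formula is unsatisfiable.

b=T; u=T; p=F; c=F; h=F

  !((!b || (h && u))) = True
    !b || (h && u) = False
      !b = False
      h && u = False
  (!p -> !h) && !c = True
    !p -> !h = True
      !p = True
      !h = True
    !c = True
Both conjuncts True, so the formula holds.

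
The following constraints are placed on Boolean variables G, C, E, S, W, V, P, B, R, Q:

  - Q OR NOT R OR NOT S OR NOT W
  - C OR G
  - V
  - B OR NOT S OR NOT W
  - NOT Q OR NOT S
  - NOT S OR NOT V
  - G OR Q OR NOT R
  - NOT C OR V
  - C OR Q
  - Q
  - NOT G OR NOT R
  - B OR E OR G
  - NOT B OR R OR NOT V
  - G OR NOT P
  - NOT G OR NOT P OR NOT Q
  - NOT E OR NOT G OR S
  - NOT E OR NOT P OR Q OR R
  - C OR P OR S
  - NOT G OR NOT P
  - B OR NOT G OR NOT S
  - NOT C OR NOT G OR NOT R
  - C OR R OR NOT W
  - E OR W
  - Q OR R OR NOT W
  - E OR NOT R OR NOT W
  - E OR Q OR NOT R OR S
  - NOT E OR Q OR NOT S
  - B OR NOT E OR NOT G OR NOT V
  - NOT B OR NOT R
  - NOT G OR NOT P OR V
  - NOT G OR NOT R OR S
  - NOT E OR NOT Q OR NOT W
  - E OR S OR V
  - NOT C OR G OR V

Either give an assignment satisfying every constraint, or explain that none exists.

G = False, C = True, E = True, S = False, W = False, V = True, P = False, B = False, R = False, Q = True

Unit clause (V) forces V = True.
In (NOT S OR NOT V) only NOT S is left, so S = False.
Unit clause (Q) forces Q = True.
Set G = False.
  then (C OR G) forces C = True.
  then (G OR NOT P) forces P = False.
Try E = False:
  (B OR E OR G) forces B = True.
  (NOT B OR R OR NOT V) forces R = True.
  clause (NOT B OR NOT R) is falsified — backtrack.
So E = True.
  then (NOT E OR NOT Q OR NOT W) forces W = False.
Try B = True:
  (NOT B OR R OR NOT V) forces R = True.
  clause (NOT B OR NOT R) is falsified — backtrack.
So B = False.
Set R = False.
All clauses satisfied.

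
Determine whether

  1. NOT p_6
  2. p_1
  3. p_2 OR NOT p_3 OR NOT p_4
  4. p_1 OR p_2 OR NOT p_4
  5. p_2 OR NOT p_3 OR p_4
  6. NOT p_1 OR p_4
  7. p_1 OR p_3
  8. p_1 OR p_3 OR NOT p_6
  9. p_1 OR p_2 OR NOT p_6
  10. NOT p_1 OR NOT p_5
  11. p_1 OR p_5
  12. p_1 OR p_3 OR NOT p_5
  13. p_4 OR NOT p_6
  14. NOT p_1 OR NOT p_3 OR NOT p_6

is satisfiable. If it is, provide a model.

Unit clause (NOT p_6) forces p_6 = False.
Unit clause (p_1) forces p_1 = True.
In (NOT p_1 OR p_4) only p_4 is left, so p_4 = True.
In (NOT p_1 OR NOT p_5) only NOT p_5 is left, so p_5 = False.
Set p_2 = True.
Set p_3 = True.
All clauses satisfied.

p_1: True, p_2: True, p_3: True, p_4: True, p_5: False, p_6: False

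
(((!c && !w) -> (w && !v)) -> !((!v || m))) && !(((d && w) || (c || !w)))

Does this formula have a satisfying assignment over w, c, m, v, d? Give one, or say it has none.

w: True, c: False, m: False, v: True, d: False

  ((!c && !w) -> (w && !v)) -> !((!v || m)) = True
    (!c && !w) -> (w && !v) = True
      !c && !w = False
        !c = True
        !w = False
      w && !v = False
        !v = False
    !((!v || m)) = True
      !v || m = False
        !v = False
  !(((d && w) || (c || !w))) = True
    (d && w) || (c || !w) = False
      d && w = False
      c || !w = False
        !w = False
Both conjuncts True, so the formula holds.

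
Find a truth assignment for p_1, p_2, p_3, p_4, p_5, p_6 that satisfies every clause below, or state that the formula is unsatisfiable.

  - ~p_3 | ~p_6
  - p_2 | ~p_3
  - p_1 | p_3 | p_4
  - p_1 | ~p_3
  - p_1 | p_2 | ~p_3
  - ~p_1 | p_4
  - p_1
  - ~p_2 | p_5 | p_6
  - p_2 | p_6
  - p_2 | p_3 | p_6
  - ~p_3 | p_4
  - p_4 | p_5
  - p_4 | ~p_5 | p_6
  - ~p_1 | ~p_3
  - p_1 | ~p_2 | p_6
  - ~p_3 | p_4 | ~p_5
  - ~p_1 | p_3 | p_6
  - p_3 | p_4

Unit clause (p_1) forces p_1 = True.
In (~p_1 | ~p_3) only ~p_3 is left, so p_3 = False.
In (~p_1 | p_3 | p_6) only p_6 is left, so p_6 = True.
In (p_3 | p_4) only p_4 is left, so p_4 = True.
Set p_2 = True.
Set p_5 = True.
All clauses satisfied.

p_1=T; p_2=T; p_3=F; p_4=T; p_5=T; p_6=T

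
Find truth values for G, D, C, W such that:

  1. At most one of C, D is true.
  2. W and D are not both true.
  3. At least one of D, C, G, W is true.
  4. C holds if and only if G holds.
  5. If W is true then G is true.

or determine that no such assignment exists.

G: True, D: False, C: True, W: False

  (1) {C, D}: 1 true — at most one ✓
  (2) W=F, D=F — not both ✓
  (3) {D, C, G, W}: 2 true — at least one ✓
  (4) C=T, G=T — same ✓
  (5) W=F ⇒ G: vacuous ✓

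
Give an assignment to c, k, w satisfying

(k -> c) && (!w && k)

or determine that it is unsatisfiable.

c: True, k: True, w: False

  k -> c = True
  !w && k = True
    !w = True
Both conjuncts True, so the formula holds.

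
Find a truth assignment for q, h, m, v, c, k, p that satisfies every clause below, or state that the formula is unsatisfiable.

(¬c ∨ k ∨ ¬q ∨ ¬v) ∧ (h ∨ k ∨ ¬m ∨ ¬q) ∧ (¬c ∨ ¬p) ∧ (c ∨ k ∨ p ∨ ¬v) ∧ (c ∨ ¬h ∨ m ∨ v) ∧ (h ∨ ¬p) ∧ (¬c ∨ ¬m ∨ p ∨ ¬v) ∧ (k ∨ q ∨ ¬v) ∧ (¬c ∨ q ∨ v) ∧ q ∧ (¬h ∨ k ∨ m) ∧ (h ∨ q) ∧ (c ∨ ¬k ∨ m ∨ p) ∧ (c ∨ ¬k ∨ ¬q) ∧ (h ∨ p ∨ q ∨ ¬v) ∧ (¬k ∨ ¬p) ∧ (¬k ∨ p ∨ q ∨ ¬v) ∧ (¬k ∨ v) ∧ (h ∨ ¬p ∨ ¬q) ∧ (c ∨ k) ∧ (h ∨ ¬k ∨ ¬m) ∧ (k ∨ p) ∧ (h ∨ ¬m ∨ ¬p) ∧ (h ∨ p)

Unit clause (q) forces q = True.
Set h = True.
Set m = False.
  then (¬h ∨ k ∨ m) forces k = True.
  then (c ∨ ¬k ∨ ¬q) forces c = True.
  then (¬k ∨ ¬p) forces p = False.
  then (¬k ∨ v) forces v = True.
All clauses satisfied.

q = True, h = True, m = False, v = True, c = True, k = True, p = False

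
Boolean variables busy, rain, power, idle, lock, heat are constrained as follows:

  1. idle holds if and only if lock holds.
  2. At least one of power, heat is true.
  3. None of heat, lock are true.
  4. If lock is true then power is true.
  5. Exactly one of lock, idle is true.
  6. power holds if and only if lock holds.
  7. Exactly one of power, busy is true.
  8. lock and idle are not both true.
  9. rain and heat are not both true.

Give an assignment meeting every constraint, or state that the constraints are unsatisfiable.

Case lock = True:
  Constraint (3) is violated (lock=T) — contradiction.
Case lock = False:
  (1) with lock=F forces idle = False.
  Constraint (5) is violated (lock=F, idle=F) — contradiction.
Both cases fail — unsatisfiable.

Unsatisfiable — no assignment works.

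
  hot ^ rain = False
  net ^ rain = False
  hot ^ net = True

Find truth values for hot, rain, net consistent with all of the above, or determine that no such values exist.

UNSATISFIABLE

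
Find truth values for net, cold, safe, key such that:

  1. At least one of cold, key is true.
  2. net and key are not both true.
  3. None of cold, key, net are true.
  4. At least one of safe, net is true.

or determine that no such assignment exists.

Case cold = True:
  Constraint (3) is violated (cold=T) — contradiction.
Case cold = False:
  (1) with cold=F forces key = True.
  Constraint (3) is violated (key=T) — contradiction.
Both cases fail — unsatisfiable.

Unsatisfiable — no assignment works.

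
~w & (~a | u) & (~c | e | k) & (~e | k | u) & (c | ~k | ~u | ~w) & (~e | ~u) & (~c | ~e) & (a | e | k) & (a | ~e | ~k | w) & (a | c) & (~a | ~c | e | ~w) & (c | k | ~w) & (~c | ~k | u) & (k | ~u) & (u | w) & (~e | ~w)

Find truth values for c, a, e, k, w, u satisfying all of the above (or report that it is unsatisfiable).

c: False, a: True, e: False, k: True, w: False, u: True

Unit clause (~w) forces w = False.
In (u | w) only u is left, so u = True.
In (~e | ~u) only ~e is left, so e = False.
In (k | ~u) only k is left, so k = True.
Set c = False.
  then (a | c) forces a = True.
All clauses satisfied.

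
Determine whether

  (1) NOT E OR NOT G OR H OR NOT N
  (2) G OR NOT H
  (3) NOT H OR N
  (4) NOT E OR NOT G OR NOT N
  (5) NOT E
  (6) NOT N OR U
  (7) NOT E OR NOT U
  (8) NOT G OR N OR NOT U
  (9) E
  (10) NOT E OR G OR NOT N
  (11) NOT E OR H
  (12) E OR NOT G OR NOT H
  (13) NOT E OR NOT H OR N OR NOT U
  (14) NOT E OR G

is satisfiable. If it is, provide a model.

Case E = True:
  Clause (NOT E) is falsified — contradiction.
Case E = False:
  Clause (E) is falsified — contradiction.
Both cases fail, so the formula is unsatisfiable.

The formula is unsatisfiable.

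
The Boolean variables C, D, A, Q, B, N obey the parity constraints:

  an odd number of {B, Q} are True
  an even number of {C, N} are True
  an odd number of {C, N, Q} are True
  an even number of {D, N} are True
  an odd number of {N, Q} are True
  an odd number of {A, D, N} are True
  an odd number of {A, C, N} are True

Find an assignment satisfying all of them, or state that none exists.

C = False; D = False; A = True; Q = True; B = False; N = False

{B, Q}: 1 true → odd ✓
{C, N}: 0 true → even ✓
{C, N, Q}: 1 true → odd ✓
{D, N}: 0 true → even ✓
{N, Q}: 1 true → odd ✓
{A, D, N}: 1 true → odd ✓
{A, C, N}: 1 true → odd ✓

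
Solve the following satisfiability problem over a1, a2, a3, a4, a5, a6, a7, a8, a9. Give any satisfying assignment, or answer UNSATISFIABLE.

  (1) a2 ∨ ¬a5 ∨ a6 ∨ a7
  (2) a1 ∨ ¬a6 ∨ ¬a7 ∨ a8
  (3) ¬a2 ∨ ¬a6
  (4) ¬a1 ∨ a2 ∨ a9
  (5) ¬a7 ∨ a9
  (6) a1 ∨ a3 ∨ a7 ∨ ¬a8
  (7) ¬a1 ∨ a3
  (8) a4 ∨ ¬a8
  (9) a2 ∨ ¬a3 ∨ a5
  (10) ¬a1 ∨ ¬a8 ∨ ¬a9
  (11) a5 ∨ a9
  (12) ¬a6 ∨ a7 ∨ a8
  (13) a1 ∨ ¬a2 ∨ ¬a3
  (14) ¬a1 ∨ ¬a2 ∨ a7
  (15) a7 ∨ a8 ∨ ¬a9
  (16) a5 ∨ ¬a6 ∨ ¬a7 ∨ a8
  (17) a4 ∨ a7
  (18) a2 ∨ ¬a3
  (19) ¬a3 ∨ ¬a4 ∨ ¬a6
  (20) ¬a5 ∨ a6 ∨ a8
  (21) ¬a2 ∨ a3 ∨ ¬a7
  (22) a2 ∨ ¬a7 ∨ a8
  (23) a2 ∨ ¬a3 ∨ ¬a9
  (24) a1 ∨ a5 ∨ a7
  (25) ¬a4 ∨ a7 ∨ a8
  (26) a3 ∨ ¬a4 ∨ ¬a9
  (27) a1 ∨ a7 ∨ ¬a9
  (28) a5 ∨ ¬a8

Set a1 = True.
  then (¬a1 ∨ a3) forces a3 = True.
  then (a2 ∨ ¬a3) forces a2 = True.
  then (¬a2 ∨ ¬a6) forces a6 = False.
  then (¬a1 ∨ ¬a2 ∨ a7) forces a7 = True.
  then (¬a7 ∨ a9) forces a9 = True.
  then (¬a1 ∨ ¬a8 ∨ ¬a9) forces a8 = False.
  then (¬a5 ∨ a6 ∨ a8) forces a5 = False.
Set a4 = False.
All clauses satisfied.

a1 = True; a2 = True; a3 = True; a4 = False; a5 = False; a6 = False; a7 = True; a8 = False; a9 = True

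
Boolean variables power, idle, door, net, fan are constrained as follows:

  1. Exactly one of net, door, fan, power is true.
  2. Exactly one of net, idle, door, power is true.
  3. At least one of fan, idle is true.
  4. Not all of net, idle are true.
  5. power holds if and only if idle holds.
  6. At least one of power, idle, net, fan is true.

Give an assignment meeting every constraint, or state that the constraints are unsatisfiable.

Case idle = True:
  (2) with idle=T forces net = False.
  (2) with idle=T forces door = False.
  (2) with idle=T forces power = False.
  Constraint (5) is violated (power=F, idle=T) — contradiction.
Case idle = False:
  (3) with idle=F forces fan = True.
  (1) with fan=T forces net = False.
  (1) with fan=T forces door = False.
  (1) with fan=T forces power = False.
  Constraint (2) is violated (net=F, idle=F, door=F, power=F) — contradiction.
Both cases fail — unsatisfiable.

The formula is unsatisfiable.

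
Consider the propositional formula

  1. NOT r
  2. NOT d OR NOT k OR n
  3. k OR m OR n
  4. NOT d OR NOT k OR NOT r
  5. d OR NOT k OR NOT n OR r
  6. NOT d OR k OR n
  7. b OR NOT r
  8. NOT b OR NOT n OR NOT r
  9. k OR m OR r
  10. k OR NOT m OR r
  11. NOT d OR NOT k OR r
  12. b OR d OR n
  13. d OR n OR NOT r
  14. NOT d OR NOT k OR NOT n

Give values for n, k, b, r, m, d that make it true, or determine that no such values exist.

Unit clause (NOT r) forces r = False.
Set n = False.
Set k = True.
  then (NOT d OR NOT k OR n) forces d = False.
  then (b OR d OR n) forces b = True.
Set m = False.
All clauses satisfied.

n=F; k=T; b=T; r=F; m=F; d=F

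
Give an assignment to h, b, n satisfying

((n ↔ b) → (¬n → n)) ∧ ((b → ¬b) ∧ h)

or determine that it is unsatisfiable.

h = True, b = False, n = True

  (n ↔ b) → (¬n → n) = True
    n ↔ b = False
    ¬n → n = True
      ¬n = False
  (b → ¬b) ∧ h = True
    b → ¬b = True
      ¬b = True
Both conjuncts True, so the formula holds.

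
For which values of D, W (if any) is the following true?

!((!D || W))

D=T, W=F

  !((!D || W)) = True
    !D || W = False
      !D = False
The formula evaluates to True.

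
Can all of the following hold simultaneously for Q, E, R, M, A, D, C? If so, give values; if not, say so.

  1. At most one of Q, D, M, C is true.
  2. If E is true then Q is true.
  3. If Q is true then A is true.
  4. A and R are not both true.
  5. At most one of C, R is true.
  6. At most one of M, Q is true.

Q: False; E: False; R: False; M: False; A: False; D: True; C: False

  (1) {Q, D, M, C}: 1 true — at most one ✓
  (2) E=F ⇒ Q: vacuous ✓
  (3) Q=F ⇒ A: vacuous ✓
  (4) A=F, R=F — not both ✓
  (5) {C, R}: 0 true — at most one ✓
  (6) {M, Q}: 0 true — at most one ✓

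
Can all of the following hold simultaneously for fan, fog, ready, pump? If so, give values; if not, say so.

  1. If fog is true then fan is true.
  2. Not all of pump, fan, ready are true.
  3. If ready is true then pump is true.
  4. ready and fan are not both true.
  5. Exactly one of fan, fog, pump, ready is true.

fan = False; fog = False; ready = False; pump = True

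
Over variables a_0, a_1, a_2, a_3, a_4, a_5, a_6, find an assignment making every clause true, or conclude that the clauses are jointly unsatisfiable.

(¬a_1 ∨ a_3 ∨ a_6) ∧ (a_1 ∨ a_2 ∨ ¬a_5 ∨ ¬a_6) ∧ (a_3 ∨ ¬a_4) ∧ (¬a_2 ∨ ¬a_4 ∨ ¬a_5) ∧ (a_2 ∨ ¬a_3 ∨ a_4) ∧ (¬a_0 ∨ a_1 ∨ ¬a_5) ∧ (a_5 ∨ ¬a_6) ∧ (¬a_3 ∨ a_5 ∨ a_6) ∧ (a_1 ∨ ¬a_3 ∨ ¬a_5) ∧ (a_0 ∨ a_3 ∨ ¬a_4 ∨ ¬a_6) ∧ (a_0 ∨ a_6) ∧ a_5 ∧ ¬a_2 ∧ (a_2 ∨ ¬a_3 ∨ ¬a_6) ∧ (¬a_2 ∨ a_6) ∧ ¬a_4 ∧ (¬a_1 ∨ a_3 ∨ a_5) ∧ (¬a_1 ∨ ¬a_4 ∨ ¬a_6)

a_0=F, a_1=T, a_2=F, a_3=F, a_4=F, a_5=T, a_6=T

Unit clause (a_5) forces a_5 = True.
Unit clause (¬a_2) forces a_2 = False.
Unit clause (¬a_4) forces a_4 = False.
In (a_2 ∨ ¬a_3 ∨ a_4) only ¬a_3 is left, so a_3 = False.
Set a_0 = False.
  then (a_0 ∨ a_6) forces a_6 = True.
  then (a_1 ∨ a_2 ∨ ¬a_5 ∨ ¬a_6) forces a_1 = True.
All clauses satisfied.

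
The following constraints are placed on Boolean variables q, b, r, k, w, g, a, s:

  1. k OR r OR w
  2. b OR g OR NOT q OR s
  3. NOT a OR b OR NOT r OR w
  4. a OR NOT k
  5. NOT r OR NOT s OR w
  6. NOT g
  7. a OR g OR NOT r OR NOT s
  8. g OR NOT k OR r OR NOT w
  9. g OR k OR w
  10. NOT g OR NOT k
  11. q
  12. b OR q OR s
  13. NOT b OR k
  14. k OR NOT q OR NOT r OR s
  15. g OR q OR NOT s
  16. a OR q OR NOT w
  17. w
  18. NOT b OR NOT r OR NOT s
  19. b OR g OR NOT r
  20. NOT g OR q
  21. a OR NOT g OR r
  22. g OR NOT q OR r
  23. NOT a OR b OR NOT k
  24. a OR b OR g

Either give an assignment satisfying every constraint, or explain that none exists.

Unit clause (NOT g) forces g = False.
Unit clause (q) forces q = True.
Unit clause (w) forces w = True.
In (g OR NOT q OR r) only r is left, so r = True.
In (b OR g OR NOT r) only b is left, so b = True.
In (NOT b OR k) only k is left, so k = True.
In (NOT b OR NOT r OR NOT s) only NOT s is left, so s = False.
In (a OR NOT k) only a is left, so a = True.
All clauses satisfied.

q: True, b: True, r: True, k: True, w: True, g: False, a: True, s: False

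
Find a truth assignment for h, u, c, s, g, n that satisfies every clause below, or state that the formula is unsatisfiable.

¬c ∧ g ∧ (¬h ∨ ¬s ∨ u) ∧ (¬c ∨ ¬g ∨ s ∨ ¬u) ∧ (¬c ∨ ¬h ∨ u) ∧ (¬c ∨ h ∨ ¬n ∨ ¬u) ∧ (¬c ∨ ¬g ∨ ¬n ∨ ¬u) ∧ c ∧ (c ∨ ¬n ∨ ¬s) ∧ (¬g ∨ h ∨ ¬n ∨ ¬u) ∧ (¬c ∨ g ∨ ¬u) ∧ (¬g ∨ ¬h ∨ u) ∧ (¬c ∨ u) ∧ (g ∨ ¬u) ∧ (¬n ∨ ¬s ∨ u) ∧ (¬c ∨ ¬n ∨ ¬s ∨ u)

UNSATISFIABLE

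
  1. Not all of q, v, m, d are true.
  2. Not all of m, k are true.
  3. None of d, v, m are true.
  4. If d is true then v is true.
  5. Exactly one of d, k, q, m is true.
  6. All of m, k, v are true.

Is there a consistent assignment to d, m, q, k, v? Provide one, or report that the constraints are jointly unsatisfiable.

Case m = True:
  Constraint (3) is violated (m=T) — contradiction.
Case m = False:
  Constraint (6) is violated (m=F) — contradiction.
Both cases fail — unsatisfiable.

Unsatisfiable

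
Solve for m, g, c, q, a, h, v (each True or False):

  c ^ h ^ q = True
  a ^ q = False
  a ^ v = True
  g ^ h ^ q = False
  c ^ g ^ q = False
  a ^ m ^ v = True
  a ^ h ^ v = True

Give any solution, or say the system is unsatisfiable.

m: False; g: True; c: False; q: True; a: True; h: False; v: False

c ^ h ^ q = F ^ F ^ T = True ✓
a ^ q = T ^ T = False ✓
a ^ v = T ^ F = True ✓
g ^ h ^ q = T ^ F ^ T = False ✓
c ^ g ^ q = F ^ T ^ T = False ✓
a ^ m ^ v = T ^ F ^ F = True ✓
a ^ h ^ v = T ^ F ^ F = True ✓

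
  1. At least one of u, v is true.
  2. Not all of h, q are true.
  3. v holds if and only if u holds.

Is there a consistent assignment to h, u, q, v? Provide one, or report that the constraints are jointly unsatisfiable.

h=F, u=T, q=T, v=T

  (1) {u, v}: 2 true — at least one ✓
  (2) {h, q}: 1/2 true — not all ✓
  (3) v=T, u=T — same ✓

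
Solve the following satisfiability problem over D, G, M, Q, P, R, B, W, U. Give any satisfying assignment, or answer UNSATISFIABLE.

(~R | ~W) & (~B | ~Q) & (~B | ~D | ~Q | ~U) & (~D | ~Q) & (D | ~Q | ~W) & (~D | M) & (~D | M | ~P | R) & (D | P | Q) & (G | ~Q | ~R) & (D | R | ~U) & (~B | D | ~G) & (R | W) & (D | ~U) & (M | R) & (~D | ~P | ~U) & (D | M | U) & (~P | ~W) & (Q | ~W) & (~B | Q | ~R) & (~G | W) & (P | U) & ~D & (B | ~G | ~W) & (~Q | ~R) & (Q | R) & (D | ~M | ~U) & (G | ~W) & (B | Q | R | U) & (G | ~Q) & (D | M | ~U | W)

Unit clause (~D) forces D = False.
In (D | ~U) only ~U is left, so U = False.
In (D | M | U) only M is left, so M = True.
In (P | U) only P is left, so P = True.
In (~P | ~W) only ~W is left, so W = False.
In (~G | W) only ~G is left, so G = False.
In (G | ~Q) only ~Q is left, so Q = False.
In (R | W) only R is left, so R = True.
In (~B | Q | ~R) only ~B is left, so B = False.
All clauses satisfied.

D: False; G: False; M: True; Q: False; P: True; R: True; B: False; W: False; U: False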